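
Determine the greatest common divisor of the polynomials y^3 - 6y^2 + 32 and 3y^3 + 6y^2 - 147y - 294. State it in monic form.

By polynomial division,
  y^3 - 6y^2 + 32 = (1/3)(3y^3 + 6y^2 - 147y - 294) + (-8y^2 + 49y + 130)
  3y^3 + 6y^2 - 147y - 294 = (-(3/8)y - 195/64)(-8y^2 + 49y + 130) + ((3267/64)y + 3267/32)
  -8y^2 + 49y + 130 = (-(512/3267)y + 4160/3267)((3267/64)y + 3267/32) + (0)
Last nonzero remainder: (3267/64)y + 3267/32. Dividing through by 3267/64 gives the monic gcd y + 2.

y + 2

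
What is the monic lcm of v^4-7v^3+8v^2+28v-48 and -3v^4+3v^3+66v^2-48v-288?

Euclidean algorithm in ℚ[v]:
  v^4-7v^3+8v^2+28v-48 = (-1/3)(-3v^4+3v^3+66v^2-48v-288) + (-6v^3+30v^2+12v-144)
  -3v^4+3v^3+66v^2-48v-288 = ((1/2)v+2)(-6v^3+30v^2+12v-144) + (0)
Last nonzero remainder: -6v^3+30v^2+12v-144. Dividing through by -6 gives the monic gcd v^3-5v^2-2v+24.
Then lcm(f, g) = f·g / gcd(f, g); expanding and making the result monic gives the answer.

v^5-3v^4-20v^3+60v^2+64v-192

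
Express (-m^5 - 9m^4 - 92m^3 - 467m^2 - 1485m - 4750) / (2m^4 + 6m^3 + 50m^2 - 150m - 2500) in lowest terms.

(-m^2 - m - 19)/(2m - 10)

Apply the Euclidean algorithm:
  -m^5 - 9m^4 - 92m^3 - 467m^2 - 1485m - 4750 = (-(1/2)m - 3)(2m^4 + 6m^3 + 50m^2 - 150m - 2500) + (-49m^3 - 392m^2 - 3185m - 12250)
  2m^4 + 6m^3 + 50m^2 - 150m - 2500 = (-(2/49)m + 10/49)(-49m^3 - 392m^2 - 3185m - 12250) + (0)
Last nonzero remainder: -49m^3 - 392m^2 - 3185m - 12250. Dividing through by -49 gives the monic gcd m^3 + 8m^2 + 65m + 250.
Cancel m^3 + 8m^2 + 65m + 250 from numerator and denominator to get the reduced form.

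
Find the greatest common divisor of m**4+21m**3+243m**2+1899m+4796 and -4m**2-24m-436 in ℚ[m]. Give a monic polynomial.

m**2+6m+109

Repeated division with remainder:
  m**4+21m**3+243m**2+1899m+4796 = (-(1/4)m**2-(15/4)m-11)(-4m**2-24m-436) + (0)
Last nonzero remainder: -4m**2-24m-436. Dividing through by -4 gives the monic gcd m**2+6m+109.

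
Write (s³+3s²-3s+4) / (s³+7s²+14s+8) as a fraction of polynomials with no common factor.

(s²-s+1)/(s²+3s+2)

Euclidean algorithm in ℚ[s]:
  s³+3s²-3s+4 = (s³+7s²+14s+8) + (-4s²-17s-4)
  s³+7s²+14s+8 = (-(1/4)s-11/16)(-4s²-17s-4) + ((21/16)s+21/4)
  -4s²-17s-4 = (-(64/21)s-16/21)((21/16)s+21/4) + (0)
Last nonzero remainder: (21/16)s+21/4. Dividing through by 21/16 gives the monic gcd s+4.
Cancel s+4 from numerator and denominator to get the reduced form.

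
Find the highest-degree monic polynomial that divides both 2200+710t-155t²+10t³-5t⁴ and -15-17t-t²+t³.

-5+t

Euclidean algorithm in ℚ[t]:
  -5t⁴+10t³-155t²+710t+2200 = (-5t+5)(t³-t²-17t-15) + (-235t²+720t+2275)
  t³-t²-17t-15 = (-(1/235)t-97/11045)(-235t²+720t+2275) + (-(2200/2209)t+11000/2209)
  -235t²+720t+2275 = ((103823/440)t+201019/440)(-(2200/2209)t+11000/2209) + (0)
Last nonzero remainder: -(2200/2209)t+11000/2209. Dividing through by -2200/2209 gives the monic gcd t-5.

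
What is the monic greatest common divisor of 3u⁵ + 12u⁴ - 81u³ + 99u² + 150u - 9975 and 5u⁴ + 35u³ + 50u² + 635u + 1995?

u³ + 4u² - 2u + 133

Euclidean algorithm in ℚ[u]:
  3u⁵ + 12u⁴ - 81u³ + 99u² + 150u - 9975 = ((3/5)u - 9/5)(5u⁴ + 35u³ + 50u² + 635u + 1995) + (-48u³ - 192u² + 96u - 6384)
  5u⁴ + 35u³ + 50u² + 635u + 1995 = (-(5/48)u - 5/16)(-48u³ - 192u² + 96u - 6384) + (0)
Last nonzero remainder: -48u³ - 192u² + 96u - 6384. Dividing through by -48 gives the monic gcd u³ + 4u² - 2u + 133.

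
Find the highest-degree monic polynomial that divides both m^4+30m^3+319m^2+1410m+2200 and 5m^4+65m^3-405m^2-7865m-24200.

Euclidean algorithm in ℚ[m]:
  m^4+30m^3+319m^2+1410m+2200 = (1/5)(5m^4+65m^3-405m^2-7865m-24200) + (17m^3+400m^2+2983m+7040)
  5m^4+65m^3-405m^2-7865m-24200 = ((5/17)m-895/289)(17m^3+400m^2+2983m+7040) + (-(12600/289)m^2-(201600/289)m-693000/289)
  17m^3+400m^2+2983m+7040 = (-(4913/12600)m-4624/1575)(-(12600/289)m^2-(201600/289)m-693000/289) + (0)
Last nonzero remainder: -(12600/289)m^2-(201600/289)m-693000/289. Dividing through by -12600/289 gives the monic gcd m^2+16m+55.

m^2+16m+55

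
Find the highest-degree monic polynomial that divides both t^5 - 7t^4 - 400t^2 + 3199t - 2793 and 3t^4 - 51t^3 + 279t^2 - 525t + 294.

t^3 - 15t^2 + 63t - 49

Apply the Euclidean algorithm:
  t^5 - 7t^4 - 400t^2 + 3199t - 2793 = ((1/3)t + 10/3)(3t^4 - 51t^3 + 279t^2 - 525t + 294) + (77t^3 - 1155t^2 + 4851t - 3773)
  3t^4 - 51t^3 + 279t^2 - 525t + 294 = ((3/77)t - 6/77)(77t^3 - 1155t^2 + 4851t - 3773) + (0)
Last nonzero remainder: 77t^3 - 1155t^2 + 4851t - 3773. Dividing through by 77 gives the monic gcd t^3 - 15t^2 + 63t - 49.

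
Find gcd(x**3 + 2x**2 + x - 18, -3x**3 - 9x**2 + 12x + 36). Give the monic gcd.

Euclidean algorithm in ℚ[x]:
  x**3 + 2x**2 + x - 18 = (-1/3)(-3x**3 - 9x**2 + 12x + 36) + (-x**2 + 5x - 6)
  -3x**3 - 9x**2 + 12x + 36 = (3x + 24)(-x**2 + 5x - 6) + (-90x + 180)
  -x**2 + 5x - 6 = ((1/90)x - 1/30)(-90x + 180) + (0)
Last nonzero remainder: -90x + 180. Dividing through by -90 gives the monic gcd x - 2.

x - 2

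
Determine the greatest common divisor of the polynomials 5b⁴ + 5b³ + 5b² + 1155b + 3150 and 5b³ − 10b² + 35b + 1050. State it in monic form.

b³ − 2b² + 7b + 210

Euclidean algorithm in ℚ[b]:
  5b⁴ + 5b³ + 5b² + 1155b + 3150 = (b + 3)(5b³ − 10b² + 35b + 1050) + (0)
Last nonzero remainder: 5b³ − 10b² + 35b + 1050. Dividing through by 5 gives the monic gcd b³ − 2b² + 7b + 210.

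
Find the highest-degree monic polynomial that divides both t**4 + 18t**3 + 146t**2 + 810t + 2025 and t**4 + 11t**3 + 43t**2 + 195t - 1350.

t**2 + 4t + 45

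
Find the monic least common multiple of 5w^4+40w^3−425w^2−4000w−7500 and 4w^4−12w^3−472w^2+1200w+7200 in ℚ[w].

w^5+2w^4−133w^3−290w^2+3300w+9000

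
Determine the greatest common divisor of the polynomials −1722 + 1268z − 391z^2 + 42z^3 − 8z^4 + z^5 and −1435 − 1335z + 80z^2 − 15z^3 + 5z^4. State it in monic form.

−287 + 20z − 4z^2 + z^3

By polynomial division,
  z^5 − 8z^4 + 42z^3 − 391z^2 + 1268z − 1722 = ((1/5)z − 1)(5z^4 − 15z^3 + 80z^2 − 1335z − 1435) + (11z^3 − 44z^2 + 220z − 3157)
  5z^4 − 15z^3 + 80z^2 − 1335z − 1435 = ((5/11)z + 5/11)(11z^3 − 44z^2 + 220z − 3157) + (0)
Last nonzero remainder: 11z^3 − 44z^2 + 220z − 3157. Dividing through by 11 gives the monic gcd z^3 − 4z^2 + 20z − 287.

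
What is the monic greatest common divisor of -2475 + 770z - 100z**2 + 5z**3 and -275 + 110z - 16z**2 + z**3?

55 - 11z + z**2

By polynomial division,
  5z**3 - 100z**2 + 770z - 2475 = (5)(z**3 - 16z**2 + 110z - 275) + (-20z**2 + 220z - 1100)
  z**3 - 16z**2 + 110z - 275 = (-(1/20)z + 1/4)(-20z**2 + 220z - 1100) + (0)
Last nonzero remainder: -20z**2 + 220z - 1100. Dividing through by -20 gives the monic gcd z**2 - 11z + 55.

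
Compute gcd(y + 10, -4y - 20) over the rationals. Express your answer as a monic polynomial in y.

Repeated division with remainder:
  y + 10 = (-1/4)(-4y - 20) + (5)
  -4y - 20 = (-(4/5)y - 4)(5) + (0)
The last nonzero remainder is the constant 5, so the polynomials are coprime and gcd = 1.

1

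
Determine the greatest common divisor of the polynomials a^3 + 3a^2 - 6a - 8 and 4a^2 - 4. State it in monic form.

a + 1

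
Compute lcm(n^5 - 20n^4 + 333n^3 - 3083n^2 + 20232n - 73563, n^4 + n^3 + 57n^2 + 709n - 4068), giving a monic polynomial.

n^7 - 15n^6 + 197n^5 - 698n^4 - 7171n^3 + 138585n^2 - 1096167n + 2648268

By polynomial division,
  n^5 - 20n^4 + 333n^3 - 3083n^2 + 20232n - 73563 = (n - 21)(n^4 + n^3 + 57n^2 + 709n - 4068) + (297n^3 - 2595n^2 + 39189n - 158991)
  n^4 + n^3 + 57n^2 + 709n - 4068 = ((1/297)n + 964/29403)(297n^3 - 2595n^2 + 39189n - 158991) + ((99280/9801)n^2 - (397120/9801)n + 11218640/9801)
  297n^3 - 2595n^2 + 39189n - 158991 = ((2910897/99280)n - 13790007/99280)((99280/9801)n^2 - (397120/9801)n + 11218640/9801) + (0)
Last nonzero remainder: (99280/9801)n^2 - (397120/9801)n + 11218640/9801. Dividing through by 99280/9801 gives the monic gcd n^2 - 4n + 113.
Then lcm(f, g) = f·g / gcd(f, g); expanding and making the result monic gives the answer.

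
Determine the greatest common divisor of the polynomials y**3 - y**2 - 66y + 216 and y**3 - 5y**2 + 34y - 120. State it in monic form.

Repeated division with remainder:
  y**3 - y**2 - 66y + 216 = (y**3 - 5y**2 + 34y - 120) + (4y**2 - 100y + 336)
  y**3 - 5y**2 + 34y - 120 = ((1/4)y + 5)(4y**2 - 100y + 336) + (450y - 1800)
  4y**2 - 100y + 336 = ((2/225)y - 14/75)(450y - 1800) + (0)
Last nonzero remainder: 450y - 1800. Dividing through by 450 gives the monic gcd y - 4.

y - 4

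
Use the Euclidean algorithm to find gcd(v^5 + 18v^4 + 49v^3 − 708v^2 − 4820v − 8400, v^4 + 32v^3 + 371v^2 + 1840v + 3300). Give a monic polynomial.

Euclidean algorithm in ℚ[v]:
  v^5 + 18v^4 + 49v^3 − 708v^2 − 4820v − 8400 = (v − 14)(v^4 + 32v^3 + 371v^2 + 1840v + 3300) + (126v^3 + 2646v^2 + 17640v + 37800)
  v^4 + 32v^3 + 371v^2 + 1840v + 3300 = ((1/126)v + 11/126)(126v^3 + 2646v^2 + 17640v + 37800) + (0)
Last nonzero remainder: 126v^3 + 2646v^2 + 17640v + 37800. Dividing through by 126 gives the monic gcd v^3 + 21v^2 + 140v + 300.

v^3 + 21v^2 + 140v + 300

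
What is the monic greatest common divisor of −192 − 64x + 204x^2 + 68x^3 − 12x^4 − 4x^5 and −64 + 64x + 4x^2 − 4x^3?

16 − 16x − x^2 + x^3

Apply the Euclidean algorithm:
  −4x^5 − 12x^4 + 68x^3 + 204x^2 − 64x − 192 = (x^2 + 4x + 3)(−4x^3 + 4x^2 + 64x − 64) + (0)
Last nonzero remainder: −4x^3 + 4x^2 + 64x − 64. Dividing through by −4 gives the monic gcd x^3 − x^2 − 16x + 16.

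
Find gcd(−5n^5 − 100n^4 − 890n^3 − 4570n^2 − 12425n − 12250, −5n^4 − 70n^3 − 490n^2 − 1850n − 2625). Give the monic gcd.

Apply the Euclidean algorithm:
  −5n^5 − 100n^4 − 890n^3 − 4570n^2 − 12425n − 12250 = (n + 6)(−5n^4 − 70n^3 − 490n^2 − 1850n − 2625) + (20n^3 + 220n^2 + 1300n + 3500)
  −5n^4 − 70n^3 − 490n^2 − 1850n − 2625 = (−(1/4)n − 3/4)(20n^3 + 220n^2 + 1300n + 3500) + (0)
Last nonzero remainder: 20n^3 + 220n^2 + 1300n + 3500. Dividing through by 20 gives the monic gcd n^3 + 11n^2 + 65n + 175.

n^3 + 11n^2 + 65n + 175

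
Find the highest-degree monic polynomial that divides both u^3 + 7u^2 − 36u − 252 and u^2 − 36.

u^2 − 36

Repeated division with remainder:
  u^3 + 7u^2 − 36u − 252 = (u + 7)(u^2 − 36) + (0)
The last nonzero remainder u^2 − 36 is already monic.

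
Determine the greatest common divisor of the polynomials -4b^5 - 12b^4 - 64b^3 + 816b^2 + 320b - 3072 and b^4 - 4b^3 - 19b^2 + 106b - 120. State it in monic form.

Euclidean algorithm in ℚ[b]:
  -4b^5 - 12b^4 - 64b^3 + 816b^2 + 320b - 3072 = (-4b - 28)(b^4 - 4b^3 - 19b^2 + 106b - 120) + (-252b^3 + 708b^2 + 2808b - 6432)
  b^4 - 4b^3 - 19b^2 + 106b - 120 = (-(1/252)b + 25/5292)(-252b^3 + 708b^2 + 2808b - 6432) + (-(4940/441)b^2 + (9880/147)b - 39520/441)
  -252b^3 + 708b^2 + 2808b - 6432 = ((27783/1235)b + 88641/1235)(-(4940/441)b^2 + (9880/147)b - 39520/441) + (0)
Last nonzero remainder: -(4940/441)b^2 + (9880/147)b - 39520/441. Dividing through by -4940/441 gives the monic gcd b^2 - 6b + 8.

b^2 - 6b + 8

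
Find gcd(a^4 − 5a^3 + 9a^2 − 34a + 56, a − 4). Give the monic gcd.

a − 4

Euclidean algorithm in ℚ[a]:
  a^4 − 5a^3 + 9a^2 − 34a + 56 = (a^3 − a^2 + 5a − 14)(a − 4) + (0)
The last nonzero remainder a − 4 is already monic.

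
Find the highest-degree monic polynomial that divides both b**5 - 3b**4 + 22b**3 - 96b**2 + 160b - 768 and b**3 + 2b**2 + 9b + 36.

By polynomial division,
  b**5 - 3b**4 + 22b**3 - 96b**2 + 160b - 768 = (b**2 - 5b + 23)(b**3 + 2b**2 + 9b + 36) + (-133b**2 + 133b - 1596)
  b**3 + 2b**2 + 9b + 36 = (-(1/133)b - 3/133)(-133b**2 + 133b - 1596) + (0)
Last nonzero remainder: -133b**2 + 133b - 1596. Dividing through by -133 gives the monic gcd b**2 - b + 12.

b**2 - b + 12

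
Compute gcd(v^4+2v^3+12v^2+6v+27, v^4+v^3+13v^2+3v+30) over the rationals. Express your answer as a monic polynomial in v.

v^2+3

Apply the Euclidean algorithm:
  v^4+2v^3+12v^2+6v+27 = (v^4+v^3+13v^2+3v+30) + (v^3-v^2+3v-3)
  v^4+v^3+13v^2+3v+30 = (v+2)(v^3-v^2+3v-3) + (12v^2+36)
  v^3-v^2+3v-3 = ((1/12)v-1/12)(12v^2+36) + (0)
Last nonzero remainder: 12v^2+36. Dividing through by 12 gives the monic gcd v^2+3.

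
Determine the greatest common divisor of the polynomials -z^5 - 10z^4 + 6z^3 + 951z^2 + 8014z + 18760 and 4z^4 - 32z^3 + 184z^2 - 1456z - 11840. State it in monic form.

z^2 - 6z - 40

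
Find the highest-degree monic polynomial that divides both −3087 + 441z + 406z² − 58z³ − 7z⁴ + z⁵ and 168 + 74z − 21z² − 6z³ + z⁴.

−21 − 4z + z²

Euclidean algorithm in ℚ[z]:
  z⁵ − 7z⁴ − 58z³ + 406z² + 441z − 3087 = (z − 1)(z⁴ − 6z³ − 21z² + 74z + 168) + (−43z³ + 311z² + 347z − 2919)
  z⁴ − 6z³ − 21z² + 74z + 168 = (−(1/43)z − 53/1849)(−43z³ + 311z² + 347z − 2919) + (−(7425/1849)z² + (29700/1849)z + 155925/1849)
  −43z³ + 311z² + 347z − 2919 = ((79507/7425)z − 257011/7425)(−(7425/1849)z² + (29700/1849)z + 155925/1849) + (0)
Last nonzero remainder: −(7425/1849)z² + (29700/1849)z + 155925/1849. Dividing through by −7425/1849 gives the monic gcd z² − 4z − 21.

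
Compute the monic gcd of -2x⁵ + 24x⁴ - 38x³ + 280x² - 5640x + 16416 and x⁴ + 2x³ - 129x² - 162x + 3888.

x² - 15x + 54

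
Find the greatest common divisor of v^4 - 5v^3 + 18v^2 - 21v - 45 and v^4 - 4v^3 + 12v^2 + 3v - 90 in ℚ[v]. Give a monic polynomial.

v^3 - 6v^2 + 24v - 45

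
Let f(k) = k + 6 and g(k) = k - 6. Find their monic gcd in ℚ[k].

Apply the Euclidean algorithm:
  k + 6 = (k - 6) + (12)
  k - 6 = ((1/12)k - 1/2)(12) + (0)
The last nonzero remainder is the constant 12, so the polynomials are coprime and gcd = 1.

1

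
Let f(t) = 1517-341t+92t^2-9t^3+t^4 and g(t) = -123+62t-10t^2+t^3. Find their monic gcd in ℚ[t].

41-7t+t^2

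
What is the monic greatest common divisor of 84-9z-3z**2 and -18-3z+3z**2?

1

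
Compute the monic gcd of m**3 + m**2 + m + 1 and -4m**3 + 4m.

m + 1

Apply the Euclidean algorithm:
  m**3 + m**2 + m + 1 = (-1/4)(-4m**3 + 4m) + (m**2 + 2m + 1)
  -4m**3 + 4m = (-4m + 8)(m**2 + 2m + 1) + (-8m - 8)
  m**2 + 2m + 1 = (-(1/8)m - 1/8)(-8m - 8) + (0)
Last nonzero remainder: -8m - 8. Dividing through by -8 gives the monic gcd m + 1.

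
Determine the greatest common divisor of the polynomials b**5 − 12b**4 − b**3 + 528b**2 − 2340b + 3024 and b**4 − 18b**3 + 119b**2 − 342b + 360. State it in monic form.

b**3 − 13b**2 + 54b − 72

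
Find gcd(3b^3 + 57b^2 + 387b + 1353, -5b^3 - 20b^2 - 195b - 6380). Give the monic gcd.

Repeated division with remainder:
  3b^3 + 57b^2 + 387b + 1353 = (-3/5)(-5b^3 - 20b^2 - 195b - 6380) + (45b^2 + 270b - 2475)
  -5b^3 - 20b^2 - 195b - 6380 = (-(1/9)b + 2/9)(45b^2 + 270b - 2475) + (-530b - 5830)
  45b^2 + 270b - 2475 = (-(9/106)b + 45/106)(-530b - 5830) + (0)
Last nonzero remainder: -530b - 5830. Dividing through by -530 gives the monic gcd b + 11.

b + 11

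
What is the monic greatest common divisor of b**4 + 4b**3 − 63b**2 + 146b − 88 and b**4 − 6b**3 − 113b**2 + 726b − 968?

b**3 + 5b**2 − 58b + 88

Euclidean algorithm in ℚ[b]:
  b**4 + 4b**3 − 63b**2 + 146b − 88 = (b**4 − 6b**3 − 113b**2 + 726b − 968) + (10b**3 + 50b**2 − 580b + 880)
  b**4 − 6b**3 − 113b**2 + 726b − 968 = ((1/10)b − 11/10)(10b**3 + 50b**2 − 580b + 880) + (0)
Last nonzero remainder: 10b**3 + 50b**2 − 580b + 880. Dividing through by 10 gives the monic gcd b**3 + 5b**2 − 58b + 88.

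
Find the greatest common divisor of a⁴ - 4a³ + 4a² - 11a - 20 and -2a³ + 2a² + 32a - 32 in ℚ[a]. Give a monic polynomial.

a - 4

Apply the Euclidean algorithm:
  a⁴ - 4a³ + 4a² - 11a - 20 = (-(1/2)a + 3/2)(-2a³ + 2a² + 32a - 32) + (17a² - 75a + 28)
  -2a³ + 2a² + 32a - 32 = (-(2/17)a - 116/289)(17a² - 75a + 28) + ((1500/289)a - 6000/289)
  17a² - 75a + 28 = ((4913/1500)a - 2023/1500)((1500/289)a - 6000/289) + (0)
Last nonzero remainder: (1500/289)a - 6000/289. Dividing through by 1500/289 gives the monic gcd a - 4.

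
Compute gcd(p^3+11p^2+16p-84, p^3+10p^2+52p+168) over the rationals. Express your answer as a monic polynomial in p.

p+6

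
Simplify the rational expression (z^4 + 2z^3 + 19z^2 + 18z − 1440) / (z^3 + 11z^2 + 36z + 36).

(z^3 − 4z^2 + 43z − 240)/(z^2 + 5z + 6)

By polynomial division,
  z^4 + 2z^3 + 19z^2 + 18z − 1440 = (z − 9)(z^3 + 11z^2 + 36z + 36) + (82z^2 + 306z − 1116)
  z^3 + 11z^2 + 36z + 36 = ((1/82)z + 149/1681)(82z^2 + 306z − 1116) + ((37800/1681)z + 226800/1681)
  82z^2 + 306z − 1116 = ((68921/18900)z − 52111/6300)((37800/1681)z + 226800/1681) + (0)
Last nonzero remainder: (37800/1681)z + 226800/1681. Dividing through by 37800/1681 gives the monic gcd z + 6.
Cancel z + 6 from numerator and denominator to get the reduced form.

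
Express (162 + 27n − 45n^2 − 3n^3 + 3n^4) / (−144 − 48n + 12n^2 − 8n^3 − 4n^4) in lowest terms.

(−27 + 18n − 3n^2)/(24 − 12n + 4n^2)

Euclidean algorithm in ℚ[n]:
  3n^4 − 3n^3 − 45n^2 + 27n + 162 = (−3/4)(−4n^4 − 8n^3 + 12n^2 − 48n − 144) + (−9n^3 − 36n^2 − 9n + 54)
  −4n^4 − 8n^3 + 12n^2 − 48n − 144 = ((4/9)n − 8/9)(−9n^3 − 36n^2 − 9n + 54) + (−16n^2 − 80n − 96)
  −9n^3 − 36n^2 − 9n + 54 = ((9/16)n − 9/16)(−16n^2 − 80n − 96) + (0)
Last nonzero remainder: −16n^2 − 80n − 96. Dividing through by −16 gives the monic gcd n^2 + 5n + 6.
Cancel n^2 + 5n + 6 from numerator and denominator to get the reduced form.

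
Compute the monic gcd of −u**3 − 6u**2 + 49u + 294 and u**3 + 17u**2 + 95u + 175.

u + 7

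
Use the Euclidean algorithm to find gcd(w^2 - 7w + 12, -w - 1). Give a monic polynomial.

By polynomial division,
  w^2 - 7w + 12 = (-w + 8)(-w - 1) + (20)
  -w - 1 = (-(1/20)w - 1/20)(20) + (0)
The last nonzero remainder is the constant 20, so the polynomials are coprime and gcd = 1.

1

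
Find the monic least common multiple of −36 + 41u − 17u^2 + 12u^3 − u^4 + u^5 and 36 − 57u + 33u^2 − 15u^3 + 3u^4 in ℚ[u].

108 − 159u + 92u^2 − 53u^3 + 15u^4 − 4u^5 + u^6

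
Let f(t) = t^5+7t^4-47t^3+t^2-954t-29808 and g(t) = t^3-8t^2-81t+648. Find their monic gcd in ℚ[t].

Apply the Euclidean algorithm:
  t^5+7t^4-47t^3+t^2-954t-29808 = (t^2+15t+154)(t^3-8t^2-81t+648) + (1800t^2+1800t-129600)
  t^3-8t^2-81t+648 = ((1/1800)t-1/200)(1800t^2+1800t-129600) + (0)
Last nonzero remainder: 1800t^2+1800t-129600. Dividing through by 1800 gives the monic gcd t^2+t-72.

t^2+t-72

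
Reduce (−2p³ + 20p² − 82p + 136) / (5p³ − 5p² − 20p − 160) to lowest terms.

(−2p² + 12p − 34)/(5p² + 15p + 40)

Euclidean algorithm in ℚ[p]:
  −2p³ + 20p² − 82p + 136 = (−2/5)(5p³ − 5p² − 20p − 160) + (18p² − 90p + 72)
  5p³ − 5p² − 20p − 160 = ((5/18)p + 10/9)(18p² − 90p + 72) + (60p − 240)
  18p² − 90p + 72 = ((3/10)p − 3/10)(60p − 240) + (0)
Last nonzero remainder: 60p − 240. Dividing through by 60 gives the monic gcd p − 4.
Cancel p − 4 from numerator and denominator to get the reduced form.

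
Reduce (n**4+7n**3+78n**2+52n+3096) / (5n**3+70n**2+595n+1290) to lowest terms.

(n**2-4n+36)/(5n+15)

Repeated division with remainder:
  n**4+7n**3+78n**2+52n+3096 = ((1/5)n-7/5)(5n**3+70n**2+595n+1290) + (57n**2+627n+4902)
  5n**3+70n**2+595n+1290 = ((5/57)n+5/19)(57n**2+627n+4902) + (0)
Last nonzero remainder: 57n**2+627n+4902. Dividing through by 57 gives the monic gcd n**2+11n+86.
Cancel n**2+11n+86 from numerator and denominator to get the reduced form.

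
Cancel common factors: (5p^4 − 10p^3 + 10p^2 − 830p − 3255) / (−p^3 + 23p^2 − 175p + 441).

(−5p^3 − 25p^2 − 185p − 465)/(p^2 − 16p + 63)

By polynomial division,
  5p^4 − 10p^3 + 10p^2 − 830p − 3255 = (−5p − 105)(−p^3 + 23p^2 − 175p + 441) + (1550p^2 − 17000p + 43050)
  −p^3 + 23p^2 − 175p + 441 = (−(1/1550)p + 373/48050)(1550p^2 − 17000p + 43050) + (−(14664/961)p + 102648/961)
  1550p^2 − 17000p + 43050 = (−(744775/7332)p + 985025/2444)(−(14664/961)p + 102648/961) + (0)
Last nonzero remainder: −(14664/961)p + 102648/961. Dividing through by −14664/961 gives the monic gcd p − 7.
Cancel p − 7 from numerator and denominator to get the reduced form.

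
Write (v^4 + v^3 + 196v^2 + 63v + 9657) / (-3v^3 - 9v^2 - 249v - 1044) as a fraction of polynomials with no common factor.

Euclidean algorithm in ℚ[v]:
  v^4 + v^3 + 196v^2 + 63v + 9657 = (-(1/3)v + 2/3)(-3v^3 - 9v^2 - 249v - 1044) + (119v^2 - 119v + 10353)
  -3v^3 - 9v^2 - 249v - 1044 = (-(3/119)v - 12/119)(119v^2 - 119v + 10353) + (0)
Last nonzero remainder: 119v^2 - 119v + 10353. Dividing through by 119 gives the monic gcd v^2 - v + 87.
Cancel v^2 - v + 87 from numerator and denominator to get the reduced form.

(-v^2 - 2v - 111)/(3v + 12)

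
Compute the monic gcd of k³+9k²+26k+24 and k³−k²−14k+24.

Apply the Euclidean algorithm:
  k³+9k²+26k+24 = (k³−k²−14k+24) + (10k²+40k)
  k³−k²−14k+24 = ((1/10)k−1/2)(10k²+40k) + (6k+24)
  10k²+40k = ((5/3)k)(6k+24) + (0)
Last nonzero remainder: 6k+24. Dividing through by 6 gives the monic gcd k+4.

k+4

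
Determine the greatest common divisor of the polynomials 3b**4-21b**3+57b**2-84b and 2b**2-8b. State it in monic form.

b**2-4b

Apply the Euclidean algorithm:
  3b**4-21b**3+57b**2-84b = ((3/2)b**2-(9/2)b+21/2)(2b**2-8b) + (0)
Last nonzero remainder: 2b**2-8b. Dividing through by 2 gives the monic gcd b**2-4b.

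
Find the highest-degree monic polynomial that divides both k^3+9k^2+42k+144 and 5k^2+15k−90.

By polynomial division,
  k^3+9k^2+42k+144 = ((1/5)k+6/5)(5k^2+15k−90) + (42k+252)
  5k^2+15k−90 = ((5/42)k−5/14)(42k+252) + (0)
Last nonzero remainder: 42k+252. Dividing through by 42 gives the monic gcd k+6.

k+6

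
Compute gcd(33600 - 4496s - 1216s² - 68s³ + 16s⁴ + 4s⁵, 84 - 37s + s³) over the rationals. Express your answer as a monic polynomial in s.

-28 + 3s + s²

Apply the Euclidean algorithm:
  4s⁵ + 16s⁴ - 68s³ - 1216s² - 4496s + 33600 = (4s² + 16s + 80)(s³ - 37s + 84) + (-960s² - 2880s + 26880)
  s³ - 37s + 84 = (-(1/960)s + 1/320)(-960s² - 2880s + 26880) + (0)
Last nonzero remainder: -960s² - 2880s + 26880. Dividing through by -960 gives the monic gcd s² + 3s - 28.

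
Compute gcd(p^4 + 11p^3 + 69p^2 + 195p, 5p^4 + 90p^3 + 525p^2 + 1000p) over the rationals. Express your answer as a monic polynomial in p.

p^2 + 5p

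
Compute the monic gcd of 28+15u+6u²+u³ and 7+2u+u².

Apply the Euclidean algorithm:
  u³+6u²+15u+28 = (u+4)(u²+2u+7) + (0)
The last nonzero remainder u²+2u+7 is already monic.

7+2u+u²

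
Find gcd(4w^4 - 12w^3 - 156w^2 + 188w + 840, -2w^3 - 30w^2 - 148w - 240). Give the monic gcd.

w + 5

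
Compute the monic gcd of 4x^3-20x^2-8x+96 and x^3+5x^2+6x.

x+2

Euclidean algorithm in ℚ[x]:
  4x^3-20x^2-8x+96 = (4)(x^3+5x^2+6x) + (-40x^2-32x+96)
  x^3+5x^2+6x = (-(1/40)x-21/200)(-40x^2-32x+96) + ((126/25)x+252/25)
  -40x^2-32x+96 = (-(500/63)x+200/21)((126/25)x+252/25) + (0)
Last nonzero remainder: (126/25)x+252/25. Dividing through by 126/25 gives the monic gcd x+2.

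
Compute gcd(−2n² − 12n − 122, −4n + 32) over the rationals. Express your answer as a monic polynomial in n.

1

Repeated division with remainder:
  −2n² − 12n − 122 = ((1/2)n + 7)(−4n + 32) + (−346)
  −4n + 32 = ((2/173)n − 16/173)(−346) + (0)
The last nonzero remainder is the constant −346, so the polynomials are coprime and gcd = 1.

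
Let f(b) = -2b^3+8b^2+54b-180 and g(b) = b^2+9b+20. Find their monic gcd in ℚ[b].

b+5

Apply the Euclidean algorithm:
  -2b^3+8b^2+54b-180 = (-2b+26)(b^2+9b+20) + (-140b-700)
  b^2+9b+20 = (-(1/140)b-1/35)(-140b-700) + (0)
Last nonzero remainder: -140b-700. Dividing through by -140 gives the monic gcd b+5.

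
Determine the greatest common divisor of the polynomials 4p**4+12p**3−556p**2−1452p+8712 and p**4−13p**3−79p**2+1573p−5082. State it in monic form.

By polynomial division,
  4p**4+12p**3−556p**2−1452p+8712 = (4)(p**4−13p**3−79p**2+1573p−5082) + (64p**3−240p**2−7744p+29040)
  p**4−13p**3−79p**2+1573p−5082 = ((1/64)p−37/256)(64p**3−240p**2−7744p+29040) + ((117/16)p**2−14157/16)
  64p**3−240p**2−7744p+29040 = ((1024/117)p−1280/39)((117/16)p**2−14157/16) + (0)
Last nonzero remainder: (117/16)p**2−14157/16. Dividing through by 117/16 gives the monic gcd p**2−121.

p**2−121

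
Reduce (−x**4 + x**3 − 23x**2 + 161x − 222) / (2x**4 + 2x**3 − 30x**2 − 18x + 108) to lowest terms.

Repeated division with remainder:
  −x**4 + x**3 − 23x**2 + 161x − 222 = (−1/2)(2x**4 + 2x**3 − 30x**2 − 18x + 108) + (2x**3 − 38x**2 + 152x − 168)
  2x**4 + 2x**3 − 30x**2 − 18x + 108 = (x + 20)(2x**3 − 38x**2 + 152x − 168) + (578x**2 − 2890x + 3468)
  2x**3 − 38x**2 + 152x − 168 = ((1/289)x − 14/289)(578x**2 − 2890x + 3468) + (0)
Last nonzero remainder: 578x**2 − 2890x + 3468. Dividing through by 578 gives the monic gcd x**2 − 5x + 6.
Cancel x**2 − 5x + 6 from numerator and denominator to get the reduced form.

(−x**2 − 4x − 37)/(2x**2 + 12x + 18)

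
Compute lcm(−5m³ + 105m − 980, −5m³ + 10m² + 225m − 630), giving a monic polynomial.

Repeated division with remainder:
  −5m³ + 105m − 980 = (−5m³ + 10m² + 225m − 630) + (−10m² − 120m − 350)
  −5m³ + 10m² + 225m − 630 = ((1/2)m − 7)(−10m² − 120m − 350) + (−440m − 3080)
  −10m² − 120m − 350 = ((1/44)m + 5/44)(−440m − 3080) + (0)
Last nonzero remainder: −440m − 3080. Dividing through by −440 gives the monic gcd m + 7.
Then lcm(f, g) = f·g / gcd(f, g); expanding and making the result monic gives the answer.

m⁵ − 9m⁴ − 3m³ + 385m² − 2142m + 3528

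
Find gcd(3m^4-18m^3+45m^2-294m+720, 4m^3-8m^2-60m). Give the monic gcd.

m-5

Euclidean algorithm in ℚ[m]:
  3m^4-18m^3+45m^2-294m+720 = ((3/4)m-3)(4m^3-8m^2-60m) + (66m^2-474m+720)
  4m^3-8m^2-60m = ((2/33)m+38/121)(66m^2-474m+720) + ((5472/121)m-27360/121)
  66m^2-474m+720 = ((1331/912)m-121/38)((5472/121)m-27360/121) + (0)
Last nonzero remainder: (5472/121)m-27360/121. Dividing through by 5472/121 gives the monic gcd m-5.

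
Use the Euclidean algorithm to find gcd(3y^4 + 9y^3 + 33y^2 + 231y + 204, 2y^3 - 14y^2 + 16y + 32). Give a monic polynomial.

y + 1

Repeated division with remainder:
  3y^4 + 9y^3 + 33y^2 + 231y + 204 = ((3/2)y + 15)(2y^3 - 14y^2 + 16y + 32) + (219y^2 - 57y - 276)
  2y^3 - 14y^2 + 16y + 32 = ((2/219)y - 328/5329)(219y^2 - 57y - 276) + ((80000/5329)y + 80000/5329)
  219y^2 - 57y - 276 = ((1167051/80000)y - 367701/20000)((80000/5329)y + 80000/5329) + (0)
Last nonzero remainder: (80000/5329)y + 80000/5329. Dividing through by 80000/5329 gives the monic gcd y + 1.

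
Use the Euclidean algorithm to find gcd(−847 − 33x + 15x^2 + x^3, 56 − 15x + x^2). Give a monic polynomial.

−7 + x

Euclidean algorithm in ℚ[x]:
  x^3 + 15x^2 − 33x − 847 = (x + 30)(x^2 − 15x + 56) + (361x − 2527)
  x^2 − 15x + 56 = ((1/361)x − 8/361)(361x − 2527) + (0)
Last nonzero remainder: 361x − 2527. Dividing through by 361 gives the monic gcd x − 7.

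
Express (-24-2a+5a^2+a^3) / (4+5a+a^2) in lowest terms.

By polynomial division,
  a^3+5a^2-2a-24 = (a)(a^2+5a+4) + (-6a-24)
  a^2+5a+4 = (-(1/6)a-1/6)(-6a-24) + (0)
Last nonzero remainder: -6a-24. Dividing through by -6 gives the monic gcd a+4.
Cancel a+4 from numerator and denominator to get the reduced form.

(-6+a+a^2)/(1+a)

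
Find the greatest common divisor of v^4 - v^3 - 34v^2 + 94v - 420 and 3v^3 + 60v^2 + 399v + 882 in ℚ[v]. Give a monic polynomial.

v + 7

Repeated division with remainder:
  v^4 - v^3 - 34v^2 + 94v - 420 = ((1/3)v - 7)(3v^3 + 60v^2 + 399v + 882) + (253v^2 + 2593v + 5754)
  3v^3 + 60v^2 + 399v + 882 = ((3/253)v + 7401/64009)(253v^2 + 2593v + 5754) + ((1981512/64009)v + 13870584/64009)
  253v^2 + 2593v + 5754 = ((16194277/1981512)v + 8769233/330252)((1981512/64009)v + 13870584/64009) + (0)
Last nonzero remainder: (1981512/64009)v + 13870584/64009. Dividing through by 1981512/64009 gives the monic gcd v + 7.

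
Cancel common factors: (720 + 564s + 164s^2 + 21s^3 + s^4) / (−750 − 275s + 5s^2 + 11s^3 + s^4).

By polynomial division,
  s^4 + 21s^3 + 164s^2 + 564s + 720 = (s^4 + 11s^3 + 5s^2 − 275s − 750) + (10s^3 + 159s^2 + 839s + 1470)
  s^4 + 11s^3 + 5s^2 − 275s − 750 = ((1/10)s − 49/100)(10s^3 + 159s^2 + 839s + 1470) + (−(99/100)s^2 − (1089/100)s − 297/10)
  10s^3 + 159s^2 + 839s + 1470 = (−(1000/99)s − 4900/99)(−(99/100)s^2 − (1089/100)s − 297/10) + (0)
Last nonzero remainder: −(99/100)s^2 − (1089/100)s − 297/10. Dividing through by −99/100 gives the monic gcd s^2 + 11s + 30.
Cancel s^2 + 11s + 30 from numerator and denominator to get the reduced form.

(24 + 10s + s^2)/(−25 + s^2)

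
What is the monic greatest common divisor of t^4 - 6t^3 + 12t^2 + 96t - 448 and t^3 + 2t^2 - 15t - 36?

t - 4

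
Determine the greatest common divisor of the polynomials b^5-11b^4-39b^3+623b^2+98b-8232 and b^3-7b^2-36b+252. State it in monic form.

Repeated division with remainder:
  b^5-11b^4-39b^3+623b^2+98b-8232 = (b^2-4b-31)(b^3-7b^2-36b+252) + (10b^2-10b-420)
  b^3-7b^2-36b+252 = ((1/10)b-3/5)(10b^2-10b-420) + (0)
Last nonzero remainder: 10b^2-10b-420. Dividing through by 10 gives the monic gcd b^2-b-42.

b^2-b-42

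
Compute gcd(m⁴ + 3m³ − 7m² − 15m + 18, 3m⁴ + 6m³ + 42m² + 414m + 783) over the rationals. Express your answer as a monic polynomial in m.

Apply the Euclidean algorithm:
  m⁴ + 3m³ − 7m² − 15m + 18 = (1/3)(3m⁴ + 6m³ + 42m² + 414m + 783) + (m³ − 21m² − 153m − 243)
  3m⁴ + 6m³ + 42m² + 414m + 783 = (3m + 69)(m³ − 21m² − 153m − 243) + (1950m² + 11700m + 17550)
  m³ − 21m² − 153m − 243 = ((1/1950)m − 9/650)(1950m² + 11700m + 17550) + (0)
Last nonzero remainder: 1950m² + 11700m + 17550. Dividing through by 1950 gives the monic gcd m² + 6m + 9.

m² + 6m + 9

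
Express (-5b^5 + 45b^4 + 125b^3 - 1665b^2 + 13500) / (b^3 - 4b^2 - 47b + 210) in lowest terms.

Apply the Euclidean algorithm:
  -5b^5 + 45b^4 + 125b^3 - 1665b^2 + 13500 = (-5b^2 + 25b - 10)(b^3 - 4b^2 - 47b + 210) + (520b^2 - 5720b + 15600)
  b^3 - 4b^2 - 47b + 210 = ((1/520)b + 7/520)(520b^2 - 5720b + 15600) + (0)
Last nonzero remainder: 520b^2 - 5720b + 15600. Dividing through by 520 gives the monic gcd b^2 - 11b + 30.
Cancel b^2 - 11b + 30 from numerator and denominator to get the reduced form.

(-5b^3 - 10b^2 + 165b + 450)/(b + 7)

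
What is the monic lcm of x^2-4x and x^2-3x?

x^3-7x^2+12x

Euclidean algorithm in ℚ[x]:
  x^2-4x = (x^2-3x) + (-x)
  x^2-3x = (-x+3)(-x) + (0)
Last nonzero remainder: -x. Dividing through by -1 gives the monic gcd x.
Then lcm(f, g) = f·g / gcd(f, g); expanding and making the result monic gives the answer.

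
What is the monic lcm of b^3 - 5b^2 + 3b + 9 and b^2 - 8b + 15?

b^4 - 10b^3 + 28b^2 - 6b - 45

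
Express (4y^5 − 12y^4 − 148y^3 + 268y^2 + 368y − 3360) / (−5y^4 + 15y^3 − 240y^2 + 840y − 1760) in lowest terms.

(−4y^3 − 4y^2 + 164y + 420)/(5y^2 + 5y + 220)

Euclidean algorithm in ℚ[y]:
  4y^5 − 12y^4 − 148y^3 + 268y^2 + 368y − 3360 = (−(4/5)y)(−5y^4 + 15y^3 − 240y^2 + 840y − 1760) + (−340y^3 + 940y^2 − 1040y − 3360)
  −5y^4 + 15y^3 − 240y^2 + 840y − 1760 = ((1/68)y − 1/289)(−340y^3 + 940y^2 − 1040y − 3360) + (−(64000/289)y^2 + (256000/289)y − 512000/289)
  −340y^3 + 940y^2 − 1040y − 3360 = ((4913/3200)y + 6069/3200)(−(64000/289)y^2 + (256000/289)y − 512000/289) + (0)
Last nonzero remainder: −(64000/289)y^2 + (256000/289)y − 512000/289. Dividing through by −64000/289 gives the monic gcd y^2 − 4y + 8.
Cancel y^2 − 4y + 8 from numerator and denominator to get the reduced form.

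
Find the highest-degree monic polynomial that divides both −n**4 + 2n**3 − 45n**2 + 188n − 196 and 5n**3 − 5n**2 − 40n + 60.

Repeated division with remainder:
  −n**4 + 2n**3 − 45n**2 + 188n − 196 = (−(1/5)n + 1/5)(5n**3 − 5n**2 − 40n + 60) + (−52n**2 + 208n − 208)
  5n**3 − 5n**2 − 40n + 60 = (−(5/52)n − 15/52)(−52n**2 + 208n − 208) + (0)
Last nonzero remainder: −52n**2 + 208n − 208. Dividing through by −52 gives the monic gcd n**2 − 4n + 4.

n**2 − 4n + 4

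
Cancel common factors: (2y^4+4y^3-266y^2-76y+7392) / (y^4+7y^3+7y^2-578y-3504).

Euclidean algorithm in ℚ[y]:
  2y^4+4y^3-266y^2-76y+7392 = (2)(y^4+7y^3+7y^2-578y-3504) + (-10y^3-280y^2+1080y+14400)
  y^4+7y^3+7y^2-578y-3504 = (-(1/10)y+21/10)(-10y^3-280y^2+1080y+14400) + (703y^2-1406y-33744)
  -10y^3-280y^2+1080y+14400 = (-(10/703)y-300/703)(703y^2-1406y-33744) + (0)
Last nonzero remainder: 703y^2-1406y-33744. Dividing through by 703 gives the monic gcd y^2-2y-48.
Cancel y^2-2y-48 from numerator and denominator to get the reduced form.

(2y^2+8y-154)/(y^2+9y+73)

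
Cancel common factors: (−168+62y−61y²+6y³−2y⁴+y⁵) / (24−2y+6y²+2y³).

(−56+2y−y²+y³)/(8+2y)

Apply the Euclidean algorithm:
  y⁵−2y⁴+6y³−61y²+62y−168 = ((1/2)y²−(5/2)y+11)(2y³+6y²−2y+24) + (−144y²+144y−432)
  2y³+6y²−2y+24 = (−(1/72)y−1/18)(−144y²+144y−432) + (0)
Last nonzero remainder: −144y²+144y−432. Dividing through by −144 gives the monic gcd y²−y+3.
Cancel y²−y+3 from numerator and denominator to get the reduced form.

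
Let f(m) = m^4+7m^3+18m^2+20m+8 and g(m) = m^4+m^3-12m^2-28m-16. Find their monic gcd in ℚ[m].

m^3+5m^2+8m+4

Apply the Euclidean algorithm:
  m^4+7m^3+18m^2+20m+8 = (m^4+m^3-12m^2-28m-16) + (6m^3+30m^2+48m+24)
  m^4+m^3-12m^2-28m-16 = ((1/6)m-2/3)(6m^3+30m^2+48m+24) + (0)
Last nonzero remainder: 6m^3+30m^2+48m+24. Dividing through by 6 gives the monic gcd m^3+5m^2+8m+4.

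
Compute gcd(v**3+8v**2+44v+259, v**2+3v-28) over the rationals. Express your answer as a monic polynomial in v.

v+7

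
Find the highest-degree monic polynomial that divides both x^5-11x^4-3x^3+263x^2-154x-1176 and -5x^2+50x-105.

x^2-10x+21

By polynomial division,
  x^5-11x^4-3x^3+263x^2-154x-1176 = (-(1/5)x^3+(1/5)x^2+(34/5)x+56/5)(-5x^2+50x-105) + (0)
Last nonzero remainder: -5x^2+50x-105. Dividing through by -5 gives the monic gcd x^2-10x+21.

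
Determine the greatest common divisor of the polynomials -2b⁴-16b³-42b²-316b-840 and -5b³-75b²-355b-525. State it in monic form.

Apply the Euclidean algorithm:
  -2b⁴-16b³-42b²-316b-840 = ((2/5)b-14/5)(-5b³-75b²-355b-525) + (-110b²-1100b-2310)
  -5b³-75b²-355b-525 = ((1/22)b+5/22)(-110b²-1100b-2310) + (0)
Last nonzero remainder: -110b²-1100b-2310. Dividing through by -110 gives the monic gcd b²+10b+21.

b²+10b+21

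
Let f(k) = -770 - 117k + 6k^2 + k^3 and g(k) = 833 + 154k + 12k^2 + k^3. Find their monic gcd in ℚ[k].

Apply the Euclidean algorithm:
  k^3 + 6k^2 - 117k - 770 = (k^3 + 12k^2 + 154k + 833) + (-6k^2 - 271k - 1603)
  k^3 + 12k^2 + 154k + 833 = (-(1/6)k + 199/36)(-6k^2 - 271k - 1603) + ((49855/36)k + 348985/36)
  -6k^2 - 271k - 1603 = (-(216/49855)k - 8244/49855)((49855/36)k + 348985/36) + (0)
Last nonzero remainder: (49855/36)k + 348985/36. Dividing through by 49855/36 gives the monic gcd k + 7.

7 + k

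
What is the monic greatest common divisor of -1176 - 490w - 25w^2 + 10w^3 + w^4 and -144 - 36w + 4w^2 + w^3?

Euclidean algorithm in ℚ[w]:
  w^4 + 10w^3 - 25w^2 - 490w - 1176 = (w + 6)(w^3 + 4w^2 - 36w - 144) + (-13w^2 - 130w - 312)
  w^3 + 4w^2 - 36w - 144 = (-(1/13)w + 6/13)(-13w^2 - 130w - 312) + (0)
Last nonzero remainder: -13w^2 - 130w - 312. Dividing through by -13 gives the monic gcd w^2 + 10w + 24.

24 + 10w + w^2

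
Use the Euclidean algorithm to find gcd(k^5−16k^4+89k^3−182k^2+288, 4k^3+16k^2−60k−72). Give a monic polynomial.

k^2−2k−3

Apply the Euclidean algorithm:
  k^5−16k^4+89k^3−182k^2+288 = ((1/4)k^2−5k+46)(4k^3+16k^2−60k−72) + (−1200k^2+2400k+3600)
  4k^3+16k^2−60k−72 = (−(1/300)k−1/50)(−1200k^2+2400k+3600) + (0)
Last nonzero remainder: −1200k^2+2400k+3600. Dividing through by −1200 gives the monic gcd k^2−2k−3.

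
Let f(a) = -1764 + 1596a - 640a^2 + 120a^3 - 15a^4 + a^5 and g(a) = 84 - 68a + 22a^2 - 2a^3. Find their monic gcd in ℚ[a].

-42 + 34a - 11a^2 + a^3

By polynomial division,
  a^5 - 15a^4 + 120a^3 - 640a^2 + 1596a - 1764 = (-(1/2)a^2 + 2a - 21)(-2a^3 + 22a^2 - 68a + 84) + (0)
Last nonzero remainder: -2a^3 + 22a^2 - 68a + 84. Dividing through by -2 gives the monic gcd a^3 - 11a^2 + 34a - 42.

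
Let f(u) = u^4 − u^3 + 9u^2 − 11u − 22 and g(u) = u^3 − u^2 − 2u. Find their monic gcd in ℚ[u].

By polynomial division,
  u^4 − u^3 + 9u^2 − 11u − 22 = (u)(u^3 − u^2 − 2u) + (11u^2 − 11u − 22)
  u^3 − u^2 − 2u = ((1/11)u)(11u^2 − 11u − 22) + (0)
Last nonzero remainder: 11u^2 − 11u − 22. Dividing through by 11 gives the monic gcd u^2 − u − 2.

u^2 − u − 2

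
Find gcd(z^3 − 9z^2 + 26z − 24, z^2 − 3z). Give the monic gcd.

z − 3

Euclidean algorithm in ℚ[z]:
  z^3 − 9z^2 + 26z − 24 = (z − 6)(z^2 − 3z) + (8z − 24)
  z^2 − 3z = ((1/8)z)(8z − 24) + (0)
Last nonzero remainder: 8z − 24. Dividing through by 8 gives the monic gcd z − 3.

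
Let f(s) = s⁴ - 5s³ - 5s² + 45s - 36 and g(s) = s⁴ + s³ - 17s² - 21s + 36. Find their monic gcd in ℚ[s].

Apply the Euclidean algorithm:
  s⁴ - 5s³ - 5s² + 45s - 36 = (s⁴ + s³ - 17s² - 21s + 36) + (-6s³ + 12s² + 66s - 72)
  s⁴ + s³ - 17s² - 21s + 36 = (-(1/6)s - 1/2)(-6s³ + 12s² + 66s - 72) + (0)
Last nonzero remainder: -6s³ + 12s² + 66s - 72. Dividing through by -6 gives the monic gcd s³ - 2s² - 11s + 12.

s³ - 2s² - 11s + 12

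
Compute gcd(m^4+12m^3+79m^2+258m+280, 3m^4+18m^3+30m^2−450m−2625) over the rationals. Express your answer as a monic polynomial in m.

Euclidean algorithm in ℚ[m]:
  m^4+12m^3+79m^2+258m+280 = (1/3)(3m^4+18m^3+30m^2−450m−2625) + (6m^3+69m^2+408m+1155)
  3m^4+18m^3+30m^2−450m−2625 = ((1/2)m−11/4)(6m^3+69m^2+408m+1155) + ((63/4)m^2+(189/2)m+2205/4)
  6m^3+69m^2+408m+1155 = ((8/21)m+44/21)((63/4)m^2+(189/2)m+2205/4) + (0)
Last nonzero remainder: (63/4)m^2+(189/2)m+2205/4. Dividing through by 63/4 gives the monic gcd m^2+6m+35.

m^2+6m+35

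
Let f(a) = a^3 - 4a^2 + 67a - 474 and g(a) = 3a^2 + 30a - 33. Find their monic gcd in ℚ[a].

1

By polynomial division,
  a^3 - 4a^2 + 67a - 474 = ((1/3)a - 14/3)(3a^2 + 30a - 33) + (218a - 628)
  3a^2 + 30a - 33 = ((3/218)a + 2106/11881)(218a - 628) + (930495/11881)
  218a - 628 = ((2590058/930495)a - 7461268/930495)(930495/11881) + (0)
The last nonzero remainder is the constant 930495/11881, so the polynomials are coprime and gcd = 1.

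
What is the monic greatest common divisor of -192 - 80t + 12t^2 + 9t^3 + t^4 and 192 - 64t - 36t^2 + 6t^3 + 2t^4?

Euclidean algorithm in ℚ[t]:
  t^4 + 9t^3 + 12t^2 - 80t - 192 = (1/2)(2t^4 + 6t^3 - 36t^2 - 64t + 192) + (6t^3 + 30t^2 - 48t - 288)
  2t^4 + 6t^3 - 36t^2 - 64t + 192 = ((1/3)t - 2/3)(6t^3 + 30t^2 - 48t - 288) + (0)
Last nonzero remainder: 6t^3 + 30t^2 - 48t - 288. Dividing through by 6 gives the monic gcd t^3 + 5t^2 - 8t - 48.

-48 - 8t + 5t^2 + t^3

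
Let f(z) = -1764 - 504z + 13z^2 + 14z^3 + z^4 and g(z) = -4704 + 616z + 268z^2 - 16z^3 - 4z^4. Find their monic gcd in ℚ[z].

By polynomial division,
  z^4 + 14z^3 + 13z^2 - 504z - 1764 = (-1/4)(-4z^4 - 16z^3 + 268z^2 + 616z - 4704) + (10z^3 + 80z^2 - 350z - 2940)
  -4z^4 - 16z^3 + 268z^2 + 616z - 4704 = (-(2/5)z + 8/5)(10z^3 + 80z^2 - 350z - 2940) + (0)
Last nonzero remainder: 10z^3 + 80z^2 - 350z - 2940. Dividing through by 10 gives the monic gcd z^3 + 8z^2 - 35z - 294.

-294 - 35z + 8z^2 + z^3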